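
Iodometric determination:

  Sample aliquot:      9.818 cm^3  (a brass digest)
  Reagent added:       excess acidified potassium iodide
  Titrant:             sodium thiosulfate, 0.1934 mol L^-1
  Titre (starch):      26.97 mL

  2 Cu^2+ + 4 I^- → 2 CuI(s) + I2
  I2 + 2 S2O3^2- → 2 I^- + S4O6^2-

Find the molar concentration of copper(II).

0.5313 mol/L

n(S2O3^2-) = 0.02697 × 0.1934 = 5.216 × 10^-3 mol
n(I2) = n(S2O3^2-)/2 = 2.608 × 10^-3 mol
From the 2:1 ratio, n(Cu2+) in the aliquot = 2/1 × 2.608 × 10^-3 = 5.216 × 10^-3 mol
[Cu2+] = 5.216 × 10^-3 / 0.009818 = 0.5313 mol/L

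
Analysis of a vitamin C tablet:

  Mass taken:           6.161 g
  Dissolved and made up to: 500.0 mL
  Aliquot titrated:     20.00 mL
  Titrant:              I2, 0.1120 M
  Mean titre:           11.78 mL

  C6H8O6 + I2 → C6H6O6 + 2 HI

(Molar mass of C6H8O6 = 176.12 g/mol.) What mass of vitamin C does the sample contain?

n(I2) per titration = 0.01178 × 0.1120 = 1.319 × 10^-3 mol
n(C6H8O6) in each aliquot = 1.319 × 10^-3 mol (1:1 ratio)
n(C6H8O6) in the whole flask = 1.319 × 10^-3 × 500.0/20.00 = 0.03298 mol
mass of C6H8O6 = 0.03298 × 176.12 = 5.809 g

5.809 g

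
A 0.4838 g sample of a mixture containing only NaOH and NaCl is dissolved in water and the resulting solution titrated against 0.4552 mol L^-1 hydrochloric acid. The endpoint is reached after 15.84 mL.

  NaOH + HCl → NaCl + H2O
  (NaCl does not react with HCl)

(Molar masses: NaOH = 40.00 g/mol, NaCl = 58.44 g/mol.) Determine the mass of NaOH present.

0.2884 g

n(HCl) = 0.01584 × 0.4552 = 7.210 × 10^-3 mol
Let x = n(NaOH), y = n(NaCl).
Titrant: 1x = 7.210 × 10^-3;  mass: 40.00x + 58.44y = 0.4838
Solving, x = 7.210 × 10^-3 mol, y = 3.343 × 10^-3 mol
mass of NaOH = 7.210 × 10^-3 × 40.00 = 0.2884 g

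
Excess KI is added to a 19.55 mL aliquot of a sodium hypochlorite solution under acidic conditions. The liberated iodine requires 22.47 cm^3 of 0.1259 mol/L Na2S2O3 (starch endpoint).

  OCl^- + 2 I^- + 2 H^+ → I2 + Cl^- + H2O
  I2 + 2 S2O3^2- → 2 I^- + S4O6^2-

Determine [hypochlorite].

n(S2O3^2-) = 0.02247 × 0.1259 = 2.829 × 10^-3 mol
n(I2) = n(S2O3^2-)/2 = 1.414 × 10^-3 mol
n(OCl^-) in the aliquot = 1.414 × 10^-3 mol (1:1 ratio)
[OCl^-] = 1.414 × 10^-3 / 0.01955 = 0.07235 mol/L

0.07235 mol/L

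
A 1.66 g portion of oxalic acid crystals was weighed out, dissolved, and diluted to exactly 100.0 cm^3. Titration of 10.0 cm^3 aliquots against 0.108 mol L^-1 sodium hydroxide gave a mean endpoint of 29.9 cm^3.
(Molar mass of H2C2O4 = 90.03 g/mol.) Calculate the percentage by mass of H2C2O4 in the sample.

87.6 %

H2C2O4 + 2 NaOH → Na2C2O4 + 2 H2O
n(NaOH) per titration = 0.0299 × 0.108 = 3.23 × 10^-3 mol
From the 1:2 ratio, n(H2C2O4) in each aliquot = 1/2 × 3.23 × 10^-3 = 1.61 × 10^-3 mol
n(H2C2O4) in the whole flask = 1.61 × 10^-3 × 100.0/10.0 = 0.0161 mol
mass of H2C2O4 = 0.0161 × 90.03 = 1.45 g
% H2C2O4 = 1.45 / 1.66 × 100 = 87.6 %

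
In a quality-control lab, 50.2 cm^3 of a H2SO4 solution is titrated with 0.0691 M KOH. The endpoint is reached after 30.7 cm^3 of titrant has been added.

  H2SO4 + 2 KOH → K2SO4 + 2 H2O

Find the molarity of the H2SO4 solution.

n(KOH) = 0.0307 L × 0.0691 mol/L = 2.12 × 10^-3 mol
From the 1:2 mole ratio, n(H2SO4) = 1/2 × 2.12 × 10^-3 = 1.06 × 10^-3 mol
[H2SO4] = 1.06 × 10^-3 mol / 0.0502 L = 0.0211 mol/L

0.0211 M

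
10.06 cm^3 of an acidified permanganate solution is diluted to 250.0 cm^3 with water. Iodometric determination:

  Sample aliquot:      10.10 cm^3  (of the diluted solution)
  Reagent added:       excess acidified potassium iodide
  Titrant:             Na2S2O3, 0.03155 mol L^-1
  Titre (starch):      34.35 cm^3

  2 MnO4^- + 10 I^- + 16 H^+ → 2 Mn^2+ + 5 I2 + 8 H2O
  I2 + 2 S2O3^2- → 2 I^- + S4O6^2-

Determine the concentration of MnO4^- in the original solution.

0.5333 mol/L

n(S2O3^2-) = 0.03435 × 0.03155 = 1.084 × 10^-3 mol
n(I2) = n(S2O3^2-)/2 = 5.419 × 10^-4 mol
From the 2:5 ratio, n(MnO4^-) in the aliquot = 2/5 × 5.419 × 10^-4 = 2.167 × 10^-4 mol
[MnO4^-]_dilute = 2.167 × 10^-4 / 0.01010 = 0.02146 mol/L
[MnO4^-]_original = 0.02146 × 250.0/10.06 = 0.5333 mol/L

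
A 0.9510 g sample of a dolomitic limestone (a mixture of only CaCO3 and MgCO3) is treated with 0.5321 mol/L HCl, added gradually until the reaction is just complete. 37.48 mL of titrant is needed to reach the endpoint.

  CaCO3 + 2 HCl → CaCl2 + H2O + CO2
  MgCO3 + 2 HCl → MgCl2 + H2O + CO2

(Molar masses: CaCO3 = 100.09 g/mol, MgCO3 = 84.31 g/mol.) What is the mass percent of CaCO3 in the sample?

73.57 %

n(HCl) = 0.03748 × 0.5321 = 0.01994 mol
Let x = n(CaCO3), y = n(MgCO3).
Titrant: 2x + 2y = 0.01994;  mass: 100.09x + 84.31y = 0.9510
Solving, x = 6.990 × 10^-3 mol, y = 2.982 × 10^-3 mol
mass of CaCO3 = 6.990 × 10^-3 × 100.09 = 0.6996 g
% CaCO3 = 0.6996 / 0.9510 × 100 = 73.57 %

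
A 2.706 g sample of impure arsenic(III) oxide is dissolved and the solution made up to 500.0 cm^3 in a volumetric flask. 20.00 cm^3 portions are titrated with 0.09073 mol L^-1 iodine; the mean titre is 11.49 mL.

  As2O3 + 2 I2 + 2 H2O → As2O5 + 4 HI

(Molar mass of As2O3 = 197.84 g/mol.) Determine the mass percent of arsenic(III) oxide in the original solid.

95.27 %

n(I2) per titration = 0.01149 × 0.09073 = 1.042 × 10^-3 mol
From the 1:2 ratio, n(As2O3) in each aliquot = 1/2 × 1.042 × 10^-3 = 5.212 × 10^-4 mol
n(As2O3) in the whole flask = 5.212 × 10^-4 × 500.0/20.00 = 0.01303 mol
mass of As2O3 = 0.01303 × 197.84 = 2.578 g
% As2O3 = 2.578 / 2.706 × 100 = 95.27 %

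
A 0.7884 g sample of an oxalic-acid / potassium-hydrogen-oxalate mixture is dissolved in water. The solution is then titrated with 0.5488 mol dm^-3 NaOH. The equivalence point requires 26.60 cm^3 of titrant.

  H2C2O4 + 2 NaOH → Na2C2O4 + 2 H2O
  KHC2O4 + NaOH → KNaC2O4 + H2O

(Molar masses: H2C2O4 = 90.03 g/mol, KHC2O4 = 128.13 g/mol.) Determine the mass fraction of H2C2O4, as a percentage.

n(NaOH) = 0.02660 × 0.5488 = 0.01460 mol
Let x = n(H2C2O4), y = n(KHC2O4).
Titrant: 2x + 1y = 0.01460;  mass: 90.03x + 128.13y = 0.7884
Solving, x = 6.509 × 10^-3 mol, y = 1.579 × 10^-3 mol
mass of H2C2O4 = 6.509 × 10^-3 × 90.03 = 0.5860 g
% H2C2O4 = 0.5860 / 0.7884 × 100 = 74.33 %

74.33 %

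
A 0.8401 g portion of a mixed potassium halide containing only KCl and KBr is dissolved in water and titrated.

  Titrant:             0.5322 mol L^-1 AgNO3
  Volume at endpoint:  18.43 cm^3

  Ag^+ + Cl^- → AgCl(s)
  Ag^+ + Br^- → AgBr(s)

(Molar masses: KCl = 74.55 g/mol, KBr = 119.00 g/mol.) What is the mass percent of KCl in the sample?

65.30 %

n(AgNO3) = 0.01843 × 0.5322 = 9.808 × 10^-3 mol
Let x = n(KCl), y = n(KBr).
Titrant: 1x + 1y = 9.808 × 10^-3;  mass: 74.55x + 119.00y = 0.8401
Solving, x = 7.359 × 10^-3 mol, y = 2.450 × 10^-3 mol
mass of KCl = 7.359 × 10^-3 × 74.55 = 0.5486 g
% KCl = 0.5486 / 0.8401 × 100 = 65.30 %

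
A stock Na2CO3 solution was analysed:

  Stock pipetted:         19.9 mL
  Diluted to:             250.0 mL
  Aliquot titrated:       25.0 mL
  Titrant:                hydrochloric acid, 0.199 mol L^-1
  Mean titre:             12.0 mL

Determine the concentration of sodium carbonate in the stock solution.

Na2CO3 + 2 HCl → 2 NaCl + H2O + CO2
n(HCl) = 0.0120 × 0.199 = 2.39 × 10^-3 mol
From the 1:2 ratio, n(Na2CO3) in the aliquot = 1/2 × 2.39 × 10^-3 = 1.19 × 10^-3 mol
[Na2CO3]_dilute = 1.19 × 10^-3 / 0.0250 = 0.0478 mol/L
Dilution factor = 250.0 / 19.9 = 12.56
[Na2CO3]_stock = 0.0478 × 12.56 = 0.600 mol/L

0.600 mol/L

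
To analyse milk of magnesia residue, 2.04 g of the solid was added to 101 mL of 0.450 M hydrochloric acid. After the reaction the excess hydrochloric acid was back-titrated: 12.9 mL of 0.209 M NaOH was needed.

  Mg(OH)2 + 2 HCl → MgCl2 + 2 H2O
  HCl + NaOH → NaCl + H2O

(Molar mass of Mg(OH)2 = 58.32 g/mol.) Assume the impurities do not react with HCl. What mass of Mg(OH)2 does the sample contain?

n(HCl) added = 0.101 × 0.450 = 0.0455 mol
n(NaOH) used in back-titration = 0.0129 × 0.209 = 2.70 × 10^-3 mol
n(HCl) left over = 2.70 × 10^-3 mol (1:1 ratio)
n(HCl) consumed by analyte = 0.0455 − 2.70 × 10^-3 = 0.0428 mol
From the 1:2 ratio, n(Mg(OH)2) = 1/2 × 0.0428 = 0.0214 mol
mass of Mg(OH)2 = 0.0214 × 58.32 = 1.25 g

1.25 g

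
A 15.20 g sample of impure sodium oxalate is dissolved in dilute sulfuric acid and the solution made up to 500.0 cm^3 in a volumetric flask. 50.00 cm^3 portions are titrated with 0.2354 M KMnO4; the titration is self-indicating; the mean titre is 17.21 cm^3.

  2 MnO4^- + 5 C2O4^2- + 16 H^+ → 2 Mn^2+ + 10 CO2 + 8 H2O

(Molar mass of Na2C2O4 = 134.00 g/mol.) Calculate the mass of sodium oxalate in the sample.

13.57 g

n(KMnO4) per titration = 0.01721 × 0.2354 = 4.051 × 10^-3 mol
From the 5:2 ratio, n(Na2C2O4) in each aliquot = 5/2 × 4.051 × 10^-3 = 0.01013 mol
n(Na2C2O4) in the whole flask = 0.01013 × 500.0/50.00 = 0.1013 mol
mass of Na2C2O4 = 0.1013 × 134.00 = 13.57 g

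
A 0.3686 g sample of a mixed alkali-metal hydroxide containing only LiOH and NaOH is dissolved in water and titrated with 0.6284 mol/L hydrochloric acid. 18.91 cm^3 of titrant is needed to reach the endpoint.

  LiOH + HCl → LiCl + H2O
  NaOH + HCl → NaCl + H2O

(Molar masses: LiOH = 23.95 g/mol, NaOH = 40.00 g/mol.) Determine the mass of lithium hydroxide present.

n(HCl) = 0.01891 × 0.6284 = 0.01188 mol
Let x = n(LiOH), y = n(NaOH).
Titrant: 1x + 1y = 0.01188;  mass: 23.95x + 40.00y = 0.3686
Solving, x = 6.649 × 10^-3 mol, y = 5.234 × 10^-3 mol
mass of LiOH = 6.649 × 10^-3 × 23.95 = 0.1593 g

0.1593 g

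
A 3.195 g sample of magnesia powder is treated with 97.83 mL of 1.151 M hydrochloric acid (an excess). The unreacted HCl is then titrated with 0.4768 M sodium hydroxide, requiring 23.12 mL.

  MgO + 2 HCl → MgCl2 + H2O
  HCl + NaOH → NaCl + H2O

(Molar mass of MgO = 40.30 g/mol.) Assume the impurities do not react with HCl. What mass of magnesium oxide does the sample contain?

2.047 g

n(HCl) added = 0.09783 × 1.151 = 0.1126 mol
n(NaOH) used in back-titration = 0.02312 × 0.4768 = 0.01102 mol
n(HCl) left over = 0.01102 mol (1:1 ratio)
n(HCl) consumed by analyte = 0.1126 − 0.01102 = 0.1016 mol
From the 1:2 ratio, n(MgO) = 1/2 × 0.1016 = 0.05079 mol
mass of MgO = 0.05079 × 40.30 = 2.047 g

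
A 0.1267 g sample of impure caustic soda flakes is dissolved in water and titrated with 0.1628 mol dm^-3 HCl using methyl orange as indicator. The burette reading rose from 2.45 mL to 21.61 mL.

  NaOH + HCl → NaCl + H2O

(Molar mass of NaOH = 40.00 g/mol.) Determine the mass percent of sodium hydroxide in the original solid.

98.48 %

n(HCl) = 0.01916 L × 0.1628 mol/L = 3.119 × 10^-3 mol
n(NaOH) = 3.119 × 10^-3 mol (1:1 ratio)
mass of NaOH = 3.119 × 10^-3 × 40.00 g/mol = 0.1248 g
% NaOH = 0.1248 / 0.1267 × 100 = 98.48 %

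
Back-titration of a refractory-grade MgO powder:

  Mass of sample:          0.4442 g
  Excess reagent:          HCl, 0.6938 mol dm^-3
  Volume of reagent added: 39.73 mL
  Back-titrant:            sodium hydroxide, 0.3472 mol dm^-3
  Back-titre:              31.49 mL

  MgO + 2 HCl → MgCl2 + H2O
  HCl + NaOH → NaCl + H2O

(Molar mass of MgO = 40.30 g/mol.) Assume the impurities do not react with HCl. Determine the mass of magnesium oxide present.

0.3351 g

n(HCl) added = 0.03973 × 0.6938 = 0.02756 mol
n(NaOH) used in back-titration = 0.03149 × 0.3472 = 0.01093 mol
n(HCl) left over = 0.01093 mol (1:1 ratio)
n(HCl) consumed by analyte = 0.02756 − 0.01093 = 0.01663 mol
From the 1:2 ratio, n(MgO) = 1/2 × 0.01663 = 8.316 × 10^-3 mol
mass of MgO = 8.316 × 10^-3 × 40.30 = 0.3351 g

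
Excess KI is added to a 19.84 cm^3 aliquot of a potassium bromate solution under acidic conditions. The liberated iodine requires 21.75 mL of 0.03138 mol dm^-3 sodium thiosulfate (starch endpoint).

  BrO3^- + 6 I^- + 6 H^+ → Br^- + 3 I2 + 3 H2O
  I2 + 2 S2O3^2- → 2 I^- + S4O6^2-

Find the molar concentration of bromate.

n(S2O3^2-) = 0.02175 × 0.03138 = 6.825 × 10^-4 mol
n(I2) = n(S2O3^2-)/2 = 3.413 × 10^-4 mol
From the 1:3 ratio, n(BrO3^-) in the aliquot = 1/3 × 3.413 × 10^-4 = 1.138 × 10^-4 mol
[BrO3^-] = 1.138 × 10^-4 / 0.01984 = 0.005733 mol/L

0.005733 mol/L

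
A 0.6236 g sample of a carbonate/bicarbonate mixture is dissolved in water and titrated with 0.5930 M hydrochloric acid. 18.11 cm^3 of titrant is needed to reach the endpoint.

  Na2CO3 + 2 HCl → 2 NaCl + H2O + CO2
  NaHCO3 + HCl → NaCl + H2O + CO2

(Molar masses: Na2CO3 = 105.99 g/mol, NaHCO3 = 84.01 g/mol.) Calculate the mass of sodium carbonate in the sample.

0.4760 g

n(HCl) = 0.01811 × 0.5930 = 0.01074 mol
Let x = n(Na2CO3), y = n(NaHCO3).
Titrant: 2x + 1y = 0.01074;  mass: 105.99x + 84.01y = 0.6236
Solving, x = 4.491 × 10^-3 mol, y = 1.756 × 10^-3 mol
mass of Na2CO3 = 4.491 × 10^-3 × 105.99 = 0.4760 g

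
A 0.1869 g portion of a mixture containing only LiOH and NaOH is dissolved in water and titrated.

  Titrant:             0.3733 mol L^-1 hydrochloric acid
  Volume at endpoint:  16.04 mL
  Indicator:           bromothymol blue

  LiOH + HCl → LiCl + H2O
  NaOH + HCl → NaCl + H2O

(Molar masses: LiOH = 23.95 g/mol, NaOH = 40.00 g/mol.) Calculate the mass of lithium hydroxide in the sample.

n(HCl) = 0.01604 × 0.3733 = 5.988 × 10^-3 mol
Let x = n(LiOH), y = n(NaOH).
Titrant: 1x + 1y = 5.988 × 10^-3;  mass: 23.95x + 40.00y = 0.1869
Solving, x = 3.278 × 10^-3 mol, y = 2.710 × 10^-3 mol
mass of LiOH = 3.278 × 10^-3 × 23.95 = 0.07850 g

0.07850 g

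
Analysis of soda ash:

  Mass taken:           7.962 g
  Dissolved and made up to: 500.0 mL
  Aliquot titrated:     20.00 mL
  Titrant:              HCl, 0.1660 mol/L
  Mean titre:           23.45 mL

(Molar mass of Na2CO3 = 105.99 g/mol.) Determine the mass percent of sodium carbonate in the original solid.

Na2CO3 + 2 HCl → 2 NaCl + H2O + CO2
n(HCl) per titration = 0.02345 × 0.1660 = 3.893 × 10^-3 mol
From the 1:2 ratio, n(Na2CO3) in each aliquot = 1/2 × 3.893 × 10^-3 = 1.946 × 10^-3 mol
n(Na2CO3) in the whole flask = 1.946 × 10^-3 × 500.0/20.00 = 0.04866 mol
mass of Na2CO3 = 0.04866 × 105.99 = 5.157 g
% Na2CO3 = 5.157 / 7.962 × 100 = 64.77 %

64.77 %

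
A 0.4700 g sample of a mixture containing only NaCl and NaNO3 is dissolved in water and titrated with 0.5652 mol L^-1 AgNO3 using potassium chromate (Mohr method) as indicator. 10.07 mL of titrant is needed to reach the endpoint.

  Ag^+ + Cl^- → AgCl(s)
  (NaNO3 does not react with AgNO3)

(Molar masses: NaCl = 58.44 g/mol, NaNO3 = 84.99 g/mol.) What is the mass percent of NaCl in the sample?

n(AgNO3) = 0.01007 × 0.5652 = 5.692 × 10^-3 mol
Let x = n(NaCl), y = n(NaNO3).
Titrant: 1x = 5.692 × 10^-3;  mass: 58.44x + 84.99y = 0.4700
Solving, x = 5.692 × 10^-3 mol, y = 1.616 × 10^-3 mol
mass of NaCl = 5.692 × 10^-3 × 58.44 = 0.3326 g
% NaCl = 0.3326 / 0.4700 × 100 = 70.77 %

70.77 %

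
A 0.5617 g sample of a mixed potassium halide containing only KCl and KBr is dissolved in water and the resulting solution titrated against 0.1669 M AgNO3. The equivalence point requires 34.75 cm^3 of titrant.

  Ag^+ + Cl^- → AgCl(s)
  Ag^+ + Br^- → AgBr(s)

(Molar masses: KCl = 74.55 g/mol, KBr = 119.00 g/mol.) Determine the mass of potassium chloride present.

0.2155 g

n(AgNO3) = 0.03475 × 0.1669 = 5.800 × 10^-3 mol
Let x = n(KCl), y = n(KBr).
Titrant: 1x + 1y = 5.800 × 10^-3;  mass: 74.55x + 119.00y = 0.5617
Solving, x = 2.890 × 10^-3 mol, y = 2.909 × 10^-3 mol
mass of KCl = 2.890 × 10^-3 × 74.55 = 0.2155 g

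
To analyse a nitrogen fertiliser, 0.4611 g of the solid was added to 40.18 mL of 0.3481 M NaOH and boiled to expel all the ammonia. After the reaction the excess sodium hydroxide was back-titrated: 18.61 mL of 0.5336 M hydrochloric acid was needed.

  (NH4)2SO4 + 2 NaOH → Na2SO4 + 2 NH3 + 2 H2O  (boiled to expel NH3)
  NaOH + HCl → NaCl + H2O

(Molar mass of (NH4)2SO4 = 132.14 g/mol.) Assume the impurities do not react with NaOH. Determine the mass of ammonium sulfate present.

n(NaOH) added = 0.04018 × 0.3481 = 0.01399 mol
n(HCl) used in back-titration = 0.01861 × 0.5336 = 9.930 × 10^-3 mol
n(NaOH) left over = 9.930 × 10^-3 mol (1:1 ratio)
n(NaOH) consumed by analyte = 0.01399 − 9.930 × 10^-3 = 4.056 × 10^-3 mol
From the 1:2 ratio, n((NH4)2SO4) = 1/2 × 4.056 × 10^-3 = 2.028 × 10^-3 mol
mass of (NH4)2SO4 = 2.028 × 10^-3 × 132.14 = 0.2680 g

0.2680 g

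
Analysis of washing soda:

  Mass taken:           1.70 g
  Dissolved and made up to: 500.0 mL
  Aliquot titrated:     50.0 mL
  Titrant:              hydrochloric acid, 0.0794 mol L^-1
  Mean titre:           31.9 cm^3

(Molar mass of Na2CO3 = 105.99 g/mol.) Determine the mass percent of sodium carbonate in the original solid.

Na2CO3 + 2 HCl → 2 NaCl + H2O + CO2
n(HCl) per titration = 0.0319 × 0.0794 = 2.53 × 10^-3 mol
From the 1:2 ratio, n(Na2CO3) in each aliquot = 1/2 × 2.53 × 10^-3 = 1.27 × 10^-3 mol
n(Na2CO3) in the whole flask = 1.27 × 10^-3 × 500.0/50.0 = 0.0127 mol
mass of Na2CO3 = 0.0127 × 105.99 = 1.34 g
% Na2CO3 = 1.34 / 1.70 × 100 = 79.0 %

79.0 %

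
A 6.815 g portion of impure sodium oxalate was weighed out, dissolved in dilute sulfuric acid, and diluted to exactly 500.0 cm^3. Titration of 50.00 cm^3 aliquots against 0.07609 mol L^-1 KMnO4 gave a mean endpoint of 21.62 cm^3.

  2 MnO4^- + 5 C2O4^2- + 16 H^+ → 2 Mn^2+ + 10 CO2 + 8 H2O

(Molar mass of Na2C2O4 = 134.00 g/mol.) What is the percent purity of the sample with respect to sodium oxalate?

n(KMnO4) per titration = 0.02162 × 0.07609 = 1.645 × 10^-3 mol
From the 5:2 ratio, n(Na2C2O4) in each aliquot = 5/2 × 1.645 × 10^-3 = 4.113 × 10^-3 mol
n(Na2C2O4) in the whole flask = 4.113 × 10^-3 × 500.0/50.00 = 0.04113 mol
mass of Na2C2O4 = 0.04113 × 134.00 = 5.511 g
% Na2C2O4 = 5.511 / 6.815 × 100 = 80.87 %

80.87 %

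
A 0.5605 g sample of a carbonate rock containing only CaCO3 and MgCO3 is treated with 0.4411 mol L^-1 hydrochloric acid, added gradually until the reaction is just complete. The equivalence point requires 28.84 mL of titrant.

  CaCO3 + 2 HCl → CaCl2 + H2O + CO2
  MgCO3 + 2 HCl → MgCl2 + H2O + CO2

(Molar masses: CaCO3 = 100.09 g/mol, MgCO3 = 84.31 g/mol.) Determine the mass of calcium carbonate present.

n(HCl) = 0.02884 × 0.4411 = 0.01272 mol
Let x = n(CaCO3), y = n(MgCO3).
Titrant: 2x + 2y = 0.01272;  mass: 100.09x + 84.31y = 0.5605
Solving, x = 1.536 × 10^-3 mol, y = 4.825 × 10^-3 mol
mass of CaCO3 = 1.536 × 10^-3 × 100.09 = 0.1537 g

0.1537 g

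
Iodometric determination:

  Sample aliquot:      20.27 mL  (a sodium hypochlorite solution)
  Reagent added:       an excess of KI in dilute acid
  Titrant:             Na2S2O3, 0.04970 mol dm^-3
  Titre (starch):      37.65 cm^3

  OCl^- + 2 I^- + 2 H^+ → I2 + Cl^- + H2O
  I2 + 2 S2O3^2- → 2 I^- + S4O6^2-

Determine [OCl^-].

0.04616 mol/L

n(S2O3^2-) = 0.03765 × 0.04970 = 1.871 × 10^-3 mol
n(I2) = n(S2O3^2-)/2 = 9.356 × 10^-4 mol
n(OCl^-) in the aliquot = 9.356 × 10^-4 mol (1:1 ratio)
[OCl^-] = 9.356 × 10^-4 / 0.02027 = 0.04616 mol/L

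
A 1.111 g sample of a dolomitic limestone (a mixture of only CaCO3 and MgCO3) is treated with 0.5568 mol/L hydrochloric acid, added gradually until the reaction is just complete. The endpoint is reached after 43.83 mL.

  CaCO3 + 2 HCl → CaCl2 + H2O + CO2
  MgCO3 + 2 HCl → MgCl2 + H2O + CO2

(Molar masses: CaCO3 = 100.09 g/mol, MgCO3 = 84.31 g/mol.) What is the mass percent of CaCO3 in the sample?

n(HCl) = 0.04383 × 0.5568 = 0.02440 mol
Let x = n(CaCO3), y = n(MgCO3).
Titrant: 2x + 2y = 0.02440;  mass: 100.09x + 84.31y = 1.111
Solving, x = 5.211 × 10^-3 mol, y = 6.991 × 10^-3 mol
mass of CaCO3 = 5.211 × 10^-3 × 100.09 = 0.5215 g
% CaCO3 = 0.5215 / 1.111 × 100 = 46.94 %

46.94 %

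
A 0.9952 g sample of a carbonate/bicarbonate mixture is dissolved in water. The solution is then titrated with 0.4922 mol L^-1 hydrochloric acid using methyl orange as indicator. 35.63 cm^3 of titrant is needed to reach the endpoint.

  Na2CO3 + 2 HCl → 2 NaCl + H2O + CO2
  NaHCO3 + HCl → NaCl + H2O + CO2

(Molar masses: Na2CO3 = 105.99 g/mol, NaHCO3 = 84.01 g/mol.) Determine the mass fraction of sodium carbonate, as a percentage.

n(HCl) = 0.03563 × 0.4922 = 0.01754 mol
Let x = n(Na2CO3), y = n(NaHCO3).
Titrant: 2x + 1y = 0.01754;  mass: 105.99x + 84.01y = 0.9952
Solving, x = 7.707 × 10^-3 mol, y = 2.122 × 10^-3 mol
mass of Na2CO3 = 7.707 × 10^-3 × 105.99 = 0.8169 g
% Na2CO3 = 0.8169 / 0.9952 × 100 = 82.08 %

82.08 %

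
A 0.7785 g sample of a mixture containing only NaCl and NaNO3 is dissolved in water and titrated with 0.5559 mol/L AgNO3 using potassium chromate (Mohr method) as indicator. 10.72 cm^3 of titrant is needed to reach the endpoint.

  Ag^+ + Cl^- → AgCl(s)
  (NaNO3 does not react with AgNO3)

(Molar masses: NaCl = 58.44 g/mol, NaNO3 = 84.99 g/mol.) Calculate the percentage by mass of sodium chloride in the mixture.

n(AgNO3) = 0.01072 × 0.5559 = 5.959 × 10^-3 mol
Let x = n(NaCl), y = n(NaNO3).
Titrant: 1x = 5.959 × 10^-3;  mass: 58.44x + 84.99y = 0.7785
Solving, x = 5.959 × 10^-3 mol, y = 5.062 × 10^-3 mol
mass of NaCl = 5.959 × 10^-3 × 58.44 = 0.3483 g
% NaCl = 0.3483 / 0.7785 × 100 = 44.73 %

44.73 %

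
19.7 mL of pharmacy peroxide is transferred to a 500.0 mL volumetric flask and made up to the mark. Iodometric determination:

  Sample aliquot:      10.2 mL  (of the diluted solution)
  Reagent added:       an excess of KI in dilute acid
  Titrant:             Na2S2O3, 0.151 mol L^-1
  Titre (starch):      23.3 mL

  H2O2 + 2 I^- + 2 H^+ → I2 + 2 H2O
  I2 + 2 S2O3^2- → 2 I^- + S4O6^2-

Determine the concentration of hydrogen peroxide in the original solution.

4.38 mol/L

n(S2O3^2-) = 0.0233 × 0.151 = 3.52 × 10^-3 mol
n(I2) = n(S2O3^2-)/2 = 1.76 × 10^-3 mol
n(H2O2) in the aliquot = 1.76 × 10^-3 mol (1:1 ratio)
[H2O2]_dilute = 1.76 × 10^-3 / 0.0102 = 0.172 mol/L
[H2O2]_original = 0.172 × 500.0/19.7 = 4.38 mol/L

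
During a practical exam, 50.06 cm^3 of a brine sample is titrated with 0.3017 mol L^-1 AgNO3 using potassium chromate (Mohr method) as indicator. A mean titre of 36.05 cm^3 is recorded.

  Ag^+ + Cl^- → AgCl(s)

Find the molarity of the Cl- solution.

n(AgNO3) = 0.03605 L × 0.3017 mol/L = 0.01088 mol
n(Cl-) = 0.01088 mol (1:1 mole ratio)
[Cl-] = 0.01088 mol / 0.05006 L = 0.2173 mol/L

0.2173 mol/L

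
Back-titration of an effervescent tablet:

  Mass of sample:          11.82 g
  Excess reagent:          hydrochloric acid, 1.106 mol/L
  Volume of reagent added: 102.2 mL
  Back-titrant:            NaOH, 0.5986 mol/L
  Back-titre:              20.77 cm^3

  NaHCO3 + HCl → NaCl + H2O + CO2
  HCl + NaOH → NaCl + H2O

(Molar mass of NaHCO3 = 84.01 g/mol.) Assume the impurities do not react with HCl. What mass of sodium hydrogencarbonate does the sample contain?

8.451 g

n(HCl) added = 0.1022 × 1.106 = 0.1130 mol
n(NaOH) used in back-titration = 0.02077 × 0.5986 = 0.01243 mol
n(HCl) left over = 0.01243 mol (1:1 ratio)
n(HCl) consumed by analyte = 0.1130 − 0.01243 = 0.1006 mol
n(NaHCO3) = 0.1006 mol (1:1 ratio)
mass of NaHCO3 = 0.1006 × 84.01 = 8.451 g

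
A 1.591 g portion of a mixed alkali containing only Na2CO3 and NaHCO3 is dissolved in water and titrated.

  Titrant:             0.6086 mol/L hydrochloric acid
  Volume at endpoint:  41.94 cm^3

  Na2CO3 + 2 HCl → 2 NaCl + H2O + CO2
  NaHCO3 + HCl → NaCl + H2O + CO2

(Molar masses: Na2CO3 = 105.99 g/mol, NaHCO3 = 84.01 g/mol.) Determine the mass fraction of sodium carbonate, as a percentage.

n(HCl) = 0.04194 × 0.6086 = 0.02552 mol
Let x = n(Na2CO3), y = n(NaHCO3).
Titrant: 2x + 1y = 0.02552;  mass: 105.99x + 84.01y = 1.591
Solving, x = 8.920 × 10^-3 mol, y = 7.684 × 10^-3 mol
mass of Na2CO3 = 8.920 × 10^-3 × 105.99 = 0.9455 g
% Na2CO3 = 0.9455 / 1.591 × 100 = 59.43 %

59.43 %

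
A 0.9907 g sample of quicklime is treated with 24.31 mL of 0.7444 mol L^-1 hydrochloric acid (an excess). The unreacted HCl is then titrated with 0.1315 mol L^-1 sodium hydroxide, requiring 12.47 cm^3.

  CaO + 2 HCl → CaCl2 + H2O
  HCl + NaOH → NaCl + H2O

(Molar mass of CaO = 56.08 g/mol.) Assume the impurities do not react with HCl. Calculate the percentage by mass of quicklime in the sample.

46.58 %

n(HCl) added = 0.02431 × 0.7444 = 0.01810 mol
n(NaOH) used in back-titration = 0.01247 × 0.1315 = 1.640 × 10^-3 mol
n(HCl) left over = 1.640 × 10^-3 mol (1:1 ratio)
n(HCl) consumed by analyte = 0.01810 − 1.640 × 10^-3 = 0.01646 mol
From the 1:2 ratio, n(CaO) = 1/2 × 0.01646 = 8.228 × 10^-3 mol
mass of CaO = 8.228 × 10^-3 × 56.08 = 0.4614 g
% CaO = 0.4614 / 0.9907 × 100 = 46.58 %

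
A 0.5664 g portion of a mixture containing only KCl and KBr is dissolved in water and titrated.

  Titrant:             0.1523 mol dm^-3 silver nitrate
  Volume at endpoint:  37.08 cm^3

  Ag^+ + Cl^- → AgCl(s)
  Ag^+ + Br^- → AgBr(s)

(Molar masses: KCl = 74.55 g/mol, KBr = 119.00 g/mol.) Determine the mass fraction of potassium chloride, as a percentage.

31.28 %

n(AgNO3) = 0.03708 × 0.1523 = 5.647 × 10^-3 mol
Let x = n(KCl), y = n(KBr).
Titrant: 1x + 1y = 5.647 × 10^-3;  mass: 74.55x + 119.00y = 0.5664
Solving, x = 2.376 × 10^-3 mol, y = 3.271 × 10^-3 mol
mass of KCl = 2.376 × 10^-3 × 74.55 = 0.1772 g
% KCl = 0.1772 / 0.5664 × 100 = 31.28 %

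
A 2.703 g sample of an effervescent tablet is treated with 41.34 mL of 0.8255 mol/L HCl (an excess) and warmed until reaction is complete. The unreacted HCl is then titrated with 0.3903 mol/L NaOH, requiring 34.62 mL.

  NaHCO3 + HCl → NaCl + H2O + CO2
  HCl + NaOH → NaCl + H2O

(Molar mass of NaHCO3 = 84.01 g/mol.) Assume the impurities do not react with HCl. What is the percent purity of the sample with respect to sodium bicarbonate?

64.07 %

n(HCl) added = 0.04134 × 0.8255 = 0.03413 mol
n(NaOH) used in back-titration = 0.03462 × 0.3903 = 0.01351 mol
n(HCl) left over = 0.01351 mol (1:1 ratio)
n(HCl) consumed by analyte = 0.03413 − 0.01351 = 0.02061 mol
n(NaHCO3) = 0.02061 mol (1:1 ratio)
mass of NaHCO3 = 0.02061 × 84.01 = 1.732 g
% NaHCO3 = 1.732 / 2.703 × 100 = 64.07 %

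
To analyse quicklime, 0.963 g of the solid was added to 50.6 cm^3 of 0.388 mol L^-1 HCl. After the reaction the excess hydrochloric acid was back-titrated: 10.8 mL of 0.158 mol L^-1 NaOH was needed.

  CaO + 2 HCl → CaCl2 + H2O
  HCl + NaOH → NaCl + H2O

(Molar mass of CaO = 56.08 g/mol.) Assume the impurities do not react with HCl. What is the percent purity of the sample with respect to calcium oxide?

52.2 %

n(HCl) added = 0.0506 × 0.388 = 0.0196 mol
n(NaOH) used in back-titration = 0.0108 × 0.158 = 1.71 × 10^-3 mol
n(HCl) left over = 1.71 × 10^-3 mol (1:1 ratio)
n(HCl) consumed by analyte = 0.0196 − 1.71 × 10^-3 = 0.0179 mol
From the 1:2 ratio, n(CaO) = 1/2 × 0.0179 = 8.96 × 10^-3 mol
mass of CaO = 8.96 × 10^-3 × 56.08 = 0.503 g
% CaO = 0.503 / 0.963 × 100 = 52.2 %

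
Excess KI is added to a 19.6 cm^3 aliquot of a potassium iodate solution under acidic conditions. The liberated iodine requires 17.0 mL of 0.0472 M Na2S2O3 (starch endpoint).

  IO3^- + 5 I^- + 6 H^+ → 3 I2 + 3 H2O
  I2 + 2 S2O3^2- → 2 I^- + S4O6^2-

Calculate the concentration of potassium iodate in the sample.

0.00682 M

n(S2O3^2-) = 0.0170 × 0.0472 = 8.02 × 10^-4 mol
n(I2) = n(S2O3^2-)/2 = 4.01 × 10^-4 mol
From the 1:3 ratio, n(IO3^-) in the aliquot = 1/3 × 4.01 × 10^-4 = 1.34 × 10^-4 mol
[IO3^-] = 1.34 × 10^-4 / 0.0196 = 0.00682 mol/L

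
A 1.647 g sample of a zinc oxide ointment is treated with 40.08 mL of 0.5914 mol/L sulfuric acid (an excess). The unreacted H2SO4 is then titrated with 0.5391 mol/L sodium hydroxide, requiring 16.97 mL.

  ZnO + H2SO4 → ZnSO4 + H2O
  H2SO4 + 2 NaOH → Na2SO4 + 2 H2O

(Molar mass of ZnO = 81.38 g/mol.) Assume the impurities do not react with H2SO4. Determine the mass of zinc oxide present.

n(H2SO4) added = 0.04008 × 0.5914 = 0.02370 mol
n(NaOH) used in back-titration = 0.01697 × 0.5391 = 9.149 × 10^-3 mol
From the 1:2 ratio, n(H2SO4) left over = 1/2 × 9.149 × 10^-3 = 4.574 × 10^-3 mol
n(H2SO4) consumed by analyte = 0.02370 − 4.574 × 10^-3 = 0.01913 mol
n(ZnO) = 0.01913 mol (1:1 ratio)
mass of ZnO = 0.01913 × 81.38 = 1.557 g

1.557 g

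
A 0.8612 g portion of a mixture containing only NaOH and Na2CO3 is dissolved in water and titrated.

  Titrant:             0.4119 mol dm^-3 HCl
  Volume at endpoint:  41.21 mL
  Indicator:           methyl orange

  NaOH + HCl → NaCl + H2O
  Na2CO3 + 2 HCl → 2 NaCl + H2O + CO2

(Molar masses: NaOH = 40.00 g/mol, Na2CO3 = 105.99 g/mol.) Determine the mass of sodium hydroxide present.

0.1181 g

n(HCl) = 0.04121 × 0.4119 = 0.01697 mol
Let x = n(NaOH), y = n(Na2CO3).
Titrant: 1x + 2y = 0.01697;  mass: 40.00x + 105.99y = 0.8612
Solving, x = 2.952 × 10^-3 mol, y = 7.011 × 10^-3 mol
mass of NaOH = 2.952 × 10^-3 × 40.00 = 0.1181 g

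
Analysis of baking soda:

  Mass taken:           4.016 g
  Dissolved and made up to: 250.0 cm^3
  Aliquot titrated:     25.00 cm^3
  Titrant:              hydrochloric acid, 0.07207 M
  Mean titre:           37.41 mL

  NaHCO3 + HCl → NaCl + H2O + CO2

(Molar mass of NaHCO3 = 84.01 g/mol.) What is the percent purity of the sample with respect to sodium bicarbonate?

n(HCl) per titration = 0.03741 × 0.07207 = 2.696 × 10^-3 mol
n(NaHCO3) in each aliquot = 2.696 × 10^-3 mol (1:1 ratio)
n(NaHCO3) in the whole flask = 2.696 × 10^-3 × 250.0/25.00 = 0.02696 mol
mass of NaHCO3 = 0.02696 × 84.01 = 2.265 g
% NaHCO3 = 2.265 / 4.016 × 100 = 56.40 %

56.40 %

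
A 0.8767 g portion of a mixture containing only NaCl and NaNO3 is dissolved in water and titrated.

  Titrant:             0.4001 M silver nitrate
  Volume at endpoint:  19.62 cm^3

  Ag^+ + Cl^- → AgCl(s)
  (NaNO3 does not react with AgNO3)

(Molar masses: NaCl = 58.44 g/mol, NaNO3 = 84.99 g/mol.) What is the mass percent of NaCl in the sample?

n(AgNO3) = 0.01962 × 0.4001 = 7.850 × 10^-3 mol
Let x = n(NaCl), y = n(NaNO3).
Titrant: 1x = 7.850 × 10^-3;  mass: 58.44x + 84.99y = 0.8767
Solving, x = 7.850 × 10^-3 mol, y = 4.918 × 10^-3 mol
mass of NaCl = 7.850 × 10^-3 × 58.44 = 0.4588 g
% NaCl = 0.4588 / 0.8767 × 100 = 52.33 %

52.33 %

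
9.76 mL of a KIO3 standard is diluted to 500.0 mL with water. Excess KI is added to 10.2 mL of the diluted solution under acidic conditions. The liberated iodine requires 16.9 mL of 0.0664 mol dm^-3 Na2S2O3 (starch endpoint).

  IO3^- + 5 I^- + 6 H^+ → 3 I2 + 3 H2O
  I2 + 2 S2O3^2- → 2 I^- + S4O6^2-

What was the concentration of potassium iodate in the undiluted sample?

n(S2O3^2-) = 0.0169 × 0.0664 = 1.12 × 10^-3 mol
n(I2) = n(S2O3^2-)/2 = 5.61 × 10^-4 mol
From the 1:3 ratio, n(IO3^-) in the aliquot = 1/3 × 5.61 × 10^-4 = 1.87 × 10^-4 mol
[IO3^-]_dilute = 1.87 × 10^-4 / 0.0102 = 0.0183 mol/L
[IO3^-]_original = 0.0183 × 500.0/9.76 = 0.939 mol/L

0.939 mol/L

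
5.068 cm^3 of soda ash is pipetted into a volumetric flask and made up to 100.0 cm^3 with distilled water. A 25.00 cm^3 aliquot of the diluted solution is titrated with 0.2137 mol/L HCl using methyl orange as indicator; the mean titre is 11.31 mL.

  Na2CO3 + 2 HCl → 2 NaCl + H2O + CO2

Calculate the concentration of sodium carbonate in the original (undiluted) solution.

n(HCl) = 0.01131 × 0.2137 = 2.417 × 10^-3 mol
From the 1:2 ratio, n(Na2CO3) in the aliquot = 1/2 × 2.417 × 10^-3 = 1.208 × 10^-3 mol
[Na2CO3]_dilute = 1.208 × 10^-3 / 0.02500 = 0.04834 mol/L
Dilution factor = 100.0 / 5.068 = 19.73
[Na2CO3]_stock = 0.04834 × 19.73 = 0.9538 mol/L

0.9538 mol/L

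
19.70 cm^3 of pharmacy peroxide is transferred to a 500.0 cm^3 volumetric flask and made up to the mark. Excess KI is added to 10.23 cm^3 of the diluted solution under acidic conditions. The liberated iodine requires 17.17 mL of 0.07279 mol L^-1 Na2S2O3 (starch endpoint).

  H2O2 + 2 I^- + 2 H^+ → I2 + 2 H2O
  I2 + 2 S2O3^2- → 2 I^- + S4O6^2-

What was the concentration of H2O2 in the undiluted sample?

1.550 mol/L

n(S2O3^2-) = 0.01717 × 0.07279 = 1.250 × 10^-3 mol
n(I2) = n(S2O3^2-)/2 = 6.249 × 10^-4 mol
n(H2O2) in the aliquot = 6.249 × 10^-4 mol (1:1 ratio)
[H2O2]_dilute = 6.249 × 10^-4 / 0.01023 = 0.06109 mol/L
[H2O2]_original = 0.06109 × 500.0/19.70 = 1.550 mol/L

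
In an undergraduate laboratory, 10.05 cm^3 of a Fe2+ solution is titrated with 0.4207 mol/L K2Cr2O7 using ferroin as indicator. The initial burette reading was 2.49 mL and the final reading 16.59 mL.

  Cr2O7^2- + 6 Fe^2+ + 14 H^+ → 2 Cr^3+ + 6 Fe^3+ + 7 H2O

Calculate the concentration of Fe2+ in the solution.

3.541 mol/L

n(K2Cr2O7) = 0.01410 L × 0.4207 mol/L = 5.932 × 10^-3 mol
From the 6:1 mole ratio, n(Fe2+) = 6/1 × 5.932 × 10^-3 = 0.03559 mol
[Fe2+] = 0.03559 mol / 0.01005 L = 3.541 mol/L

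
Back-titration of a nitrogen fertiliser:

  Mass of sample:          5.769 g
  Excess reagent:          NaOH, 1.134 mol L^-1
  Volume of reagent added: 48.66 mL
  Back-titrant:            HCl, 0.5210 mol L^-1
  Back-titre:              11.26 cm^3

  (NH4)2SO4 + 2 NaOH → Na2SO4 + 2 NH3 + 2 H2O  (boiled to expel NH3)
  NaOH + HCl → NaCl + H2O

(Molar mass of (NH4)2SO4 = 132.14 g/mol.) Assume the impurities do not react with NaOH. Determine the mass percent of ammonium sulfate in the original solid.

n(NaOH) added = 0.04866 × 1.134 = 0.05518 mol
n(HCl) used in back-titration = 0.01126 × 0.5210 = 5.866 × 10^-3 mol
n(NaOH) left over = 5.866 × 10^-3 mol (1:1 ratio)
n(NaOH) consumed by analyte = 0.05518 − 5.866 × 10^-3 = 0.04931 mol
From the 1:2 ratio, n((NH4)2SO4) = 1/2 × 0.04931 = 0.02466 mol
mass of (NH4)2SO4 = 0.02466 × 132.14 = 3.258 g
% (NH4)2SO4 = 3.258 / 5.769 × 100 = 56.48 %

56.48 %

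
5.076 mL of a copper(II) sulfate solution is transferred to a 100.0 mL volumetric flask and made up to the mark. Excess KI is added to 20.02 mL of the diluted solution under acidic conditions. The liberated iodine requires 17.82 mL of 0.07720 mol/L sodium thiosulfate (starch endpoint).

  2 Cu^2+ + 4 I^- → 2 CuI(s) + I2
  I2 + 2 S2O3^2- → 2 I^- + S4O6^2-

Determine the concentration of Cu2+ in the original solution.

1.354 mol/L

n(S2O3^2-) = 0.01782 × 0.07720 = 1.376 × 10^-3 mol
n(I2) = n(S2O3^2-)/2 = 6.879 × 10^-4 mol
From the 2:1 ratio, n(Cu2+) in the aliquot = 2/1 × 6.879 × 10^-4 = 1.376 × 10^-3 mol
[Cu2+]_dilute = 1.376 × 10^-3 / 0.02002 = 0.06872 mol/L
[Cu2+]_original = 0.06872 × 100.0/5.076 = 1.354 mol/L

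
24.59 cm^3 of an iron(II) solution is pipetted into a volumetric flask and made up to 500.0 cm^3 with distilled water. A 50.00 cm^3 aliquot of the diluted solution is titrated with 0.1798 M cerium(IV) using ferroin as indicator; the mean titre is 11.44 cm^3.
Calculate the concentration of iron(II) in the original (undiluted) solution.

Ce^4+ + Fe^2+ → Ce^3+ + Fe^3+
n(Ce4+) = 0.01144 × 0.1798 = 2.057 × 10^-3 mol
n(Fe2+) in the aliquot = 2.057 × 10^-3 mol (1:1 ratio)
[Fe2+]_dilute = 2.057 × 10^-3 / 0.05000 = 0.04114 mol/L
Dilution factor = 500.0 / 24.59 = 20.33
[Fe2+]_stock = 0.04114 × 20.33 = 0.8365 mol/L

0.8365 M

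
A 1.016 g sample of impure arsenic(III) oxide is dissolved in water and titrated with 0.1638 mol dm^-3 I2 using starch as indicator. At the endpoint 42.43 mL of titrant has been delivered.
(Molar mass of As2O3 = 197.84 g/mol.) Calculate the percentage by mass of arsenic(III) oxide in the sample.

As2O3 + 2 I2 + 2 H2O → As2O5 + 4 HI
n(I2) = 0.04243 L × 0.1638 mol/L = 6.950 × 10^-3 mol
From the 1:2 ratio, n(As2O3) = 1/2 × 6.950 × 10^-3 = 3.475 × 10^-3 mol
mass of As2O3 = 3.475 × 10^-3 × 197.84 g/mol = 0.6875 g
% As2O3 = 0.6875 / 1.016 × 100 = 67.67 %

67.67 %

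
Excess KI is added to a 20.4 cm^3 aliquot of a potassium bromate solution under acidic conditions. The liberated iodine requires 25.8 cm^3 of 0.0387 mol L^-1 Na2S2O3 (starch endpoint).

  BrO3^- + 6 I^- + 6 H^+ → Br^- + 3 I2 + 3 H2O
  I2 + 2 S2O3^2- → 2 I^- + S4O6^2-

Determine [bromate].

0.00816 mol/L

n(S2O3^2-) = 0.0258 × 0.0387 = 9.98 × 10^-4 mol
n(I2) = n(S2O3^2-)/2 = 4.99 × 10^-4 mol
From the 1:3 ratio, n(BrO3^-) in the aliquot = 1/3 × 4.99 × 10^-4 = 1.66 × 10^-4 mol
[BrO3^-] = 1.66 × 10^-4 / 0.0204 = 0.00816 mol/L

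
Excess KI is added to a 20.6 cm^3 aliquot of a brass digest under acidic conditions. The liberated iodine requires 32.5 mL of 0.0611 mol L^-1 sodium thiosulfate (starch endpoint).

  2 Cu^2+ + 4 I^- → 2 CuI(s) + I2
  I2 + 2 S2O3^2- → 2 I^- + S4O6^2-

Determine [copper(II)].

0.0964 mol/L

n(S2O3^2-) = 0.0325 × 0.0611 = 1.99 × 10^-3 mol
n(I2) = n(S2O3^2-)/2 = 9.93 × 10^-4 mol
From the 2:1 ratio, n(Cu2+) in the aliquot = 2/1 × 9.93 × 10^-4 = 1.99 × 10^-3 mol
[Cu2+] = 1.99 × 10^-3 / 0.0206 = 0.0964 mol/L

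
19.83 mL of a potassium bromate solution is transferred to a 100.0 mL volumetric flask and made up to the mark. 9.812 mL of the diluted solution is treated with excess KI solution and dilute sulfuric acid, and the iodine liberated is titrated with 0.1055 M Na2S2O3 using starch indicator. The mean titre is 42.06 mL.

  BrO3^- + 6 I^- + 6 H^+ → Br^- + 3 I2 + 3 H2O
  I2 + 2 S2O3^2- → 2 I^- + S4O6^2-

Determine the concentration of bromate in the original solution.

0.3801 M

n(S2O3^2-) = 0.04206 × 0.1055 = 4.437 × 10^-3 mol
n(I2) = n(S2O3^2-)/2 = 2.219 × 10^-3 mol
From the 1:3 ratio, n(BrO3^-) in the aliquot = 1/3 × 2.219 × 10^-3 = 7.396 × 10^-4 mol
[BrO3^-]_dilute = 7.396 × 10^-4 / 0.009812 = 0.07537 mol/L
[BrO3^-]_original = 0.07537 × 100.0/19.83 = 0.3801 mol/L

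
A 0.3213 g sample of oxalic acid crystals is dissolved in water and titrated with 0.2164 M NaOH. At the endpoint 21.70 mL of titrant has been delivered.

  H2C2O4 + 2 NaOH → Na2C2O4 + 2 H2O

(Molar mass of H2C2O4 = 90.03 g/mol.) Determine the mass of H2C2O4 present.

0.2114 g

n(NaOH) = 0.02170 L × 0.2164 mol/L = 4.696 × 10^-3 mol
From the 1:2 ratio, n(H2C2O4) = 1/2 × 4.696 × 10^-3 = 2.348 × 10^-3 mol
mass of H2C2O4 = 2.348 × 10^-3 × 90.03 g/mol = 0.2114 g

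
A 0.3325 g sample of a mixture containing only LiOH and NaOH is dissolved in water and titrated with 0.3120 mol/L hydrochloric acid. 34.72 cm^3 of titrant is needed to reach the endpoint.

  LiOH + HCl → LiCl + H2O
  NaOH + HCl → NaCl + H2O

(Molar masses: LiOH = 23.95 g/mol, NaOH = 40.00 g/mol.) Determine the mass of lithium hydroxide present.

n(HCl) = 0.03472 × 0.3120 = 0.01083 mol
Let x = n(LiOH), y = n(NaOH).
Titrant: 1x + 1y = 0.01083;  mass: 23.95x + 40.00y = 0.3325
Solving, x = 6.281 × 10^-3 mol, y = 4.552 × 10^-3 mol
mass of LiOH = 6.281 × 10^-3 × 23.95 = 0.1504 g

0.1504 g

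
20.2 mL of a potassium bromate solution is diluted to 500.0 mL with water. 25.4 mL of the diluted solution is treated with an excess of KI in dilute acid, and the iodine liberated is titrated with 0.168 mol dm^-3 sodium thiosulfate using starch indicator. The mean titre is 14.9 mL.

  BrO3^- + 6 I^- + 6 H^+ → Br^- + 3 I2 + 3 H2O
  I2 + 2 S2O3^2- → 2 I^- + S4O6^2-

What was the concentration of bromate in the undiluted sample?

0.407 mol/L

n(S2O3^2-) = 0.0149 × 0.168 = 2.50 × 10^-3 mol
n(I2) = n(S2O3^2-)/2 = 1.25 × 10^-3 mol
From the 1:3 ratio, n(BrO3^-) in the aliquot = 1/3 × 1.25 × 10^-3 = 4.17 × 10^-4 mol
[BrO3^-]_dilute = 4.17 × 10^-4 / 0.0254 = 0.0164 mol/L
[BrO3^-]_original = 0.0164 × 500.0/20.2 = 0.407 mol/L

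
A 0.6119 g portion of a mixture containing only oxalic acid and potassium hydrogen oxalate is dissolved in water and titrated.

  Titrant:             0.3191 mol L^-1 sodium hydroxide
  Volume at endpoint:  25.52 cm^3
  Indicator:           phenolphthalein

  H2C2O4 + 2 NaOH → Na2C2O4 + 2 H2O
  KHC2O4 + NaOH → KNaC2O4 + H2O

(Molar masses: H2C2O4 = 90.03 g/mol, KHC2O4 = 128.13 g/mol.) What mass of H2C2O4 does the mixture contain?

n(NaOH) = 0.02552 × 0.3191 = 8.143 × 10^-3 mol
Let x = n(H2C2O4), y = n(KHC2O4).
Titrant: 2x + 1y = 8.143 × 10^-3;  mass: 90.03x + 128.13y = 0.6119
Solving, x = 2.596 × 10^-3 mol, y = 2.952 × 10^-3 mol
mass of H2C2O4 = 2.596 × 10^-3 × 90.03 = 0.2337 g

0.2337 g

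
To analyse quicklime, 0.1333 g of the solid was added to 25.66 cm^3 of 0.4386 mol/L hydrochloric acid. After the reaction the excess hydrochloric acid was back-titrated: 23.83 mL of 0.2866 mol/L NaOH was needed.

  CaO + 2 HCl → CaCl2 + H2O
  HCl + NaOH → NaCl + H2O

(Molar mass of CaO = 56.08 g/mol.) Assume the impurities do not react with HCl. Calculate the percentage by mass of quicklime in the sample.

n(HCl) added = 0.02566 × 0.4386 = 0.01125 mol
n(NaOH) used in back-titration = 0.02383 × 0.2866 = 6.830 × 10^-3 mol
n(HCl) left over = 6.830 × 10^-3 mol (1:1 ratio)
n(HCl) consumed by analyte = 0.01125 − 6.830 × 10^-3 = 4.425 × 10^-3 mol
From the 1:2 ratio, n(CaO) = 1/2 × 4.425 × 10^-3 = 2.212 × 10^-3 mol
mass of CaO = 2.212 × 10^-3 × 56.08 = 0.1241 g
% CaO = 0.1241 / 0.1333 × 100 = 93.08 %

93.08 %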